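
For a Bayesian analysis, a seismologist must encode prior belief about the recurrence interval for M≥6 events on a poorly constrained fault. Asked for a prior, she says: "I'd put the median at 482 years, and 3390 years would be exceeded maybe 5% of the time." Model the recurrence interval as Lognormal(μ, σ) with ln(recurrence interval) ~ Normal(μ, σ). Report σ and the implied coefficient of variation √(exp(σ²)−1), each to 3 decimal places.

If T ~ Lognormal(μ,σ) then ln T ~ Normal(μ,σ), so the p-quantile of ln T is μ + z_p·σ.
ln(482) = 6.178 and ln(3390) = 8.129; z_{0.5} = 0, z_{0.95} = 1.645.
σ = (8.129 − 6.178)/(1.645 − (0)) = 1.186.
μ = 6.178 − (0)·1.186 = 6.178.
CV = √(exp(σ²)−1) = √(exp(1.4064)−1) = 1.755.

σ ≈ 1.186, CV ≈ 1.755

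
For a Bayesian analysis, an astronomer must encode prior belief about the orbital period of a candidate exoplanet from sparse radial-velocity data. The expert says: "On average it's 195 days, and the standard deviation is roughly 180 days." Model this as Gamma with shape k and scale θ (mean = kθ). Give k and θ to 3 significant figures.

For Gamma(k, scale θ): mean = kθ, variance = kθ², so CV = 1/√k.
CV = SD/mean = 180/195 = 0.9231, hence k = 1/CV² = 1.17.
Then θ = mean/k = 195/1.17 = 166.

k ≈ 1.17, θ ≈ 166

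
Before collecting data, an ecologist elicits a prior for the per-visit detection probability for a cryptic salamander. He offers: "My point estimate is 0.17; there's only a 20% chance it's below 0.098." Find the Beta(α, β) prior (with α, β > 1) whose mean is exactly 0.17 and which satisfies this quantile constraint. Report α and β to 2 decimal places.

α ≈ 3.39, β ≈ 16.53

With mean 0.17 fixed, write α = 0.17s, β = 0.83s where s = α+β.
Need P(θ < 0.098) = 0.2 under Beta(0.17s, 0.83s). Normal approximation: (q−m)/√(m(1−m)/s) ≈ z_{0.2} = -0.842, so s ≈ 0.17·0.83·(-0.842)²/(0.098−0.17)² = 19.3.
At s = 19.3: P(θ<0.098) ≈ 0.205. Adjusting to match 0.2 gives s ≈ 19.92.
So α = 0.17·19.92 ≈ 3.39, β = 0.83·19.92 ≈ 16.53.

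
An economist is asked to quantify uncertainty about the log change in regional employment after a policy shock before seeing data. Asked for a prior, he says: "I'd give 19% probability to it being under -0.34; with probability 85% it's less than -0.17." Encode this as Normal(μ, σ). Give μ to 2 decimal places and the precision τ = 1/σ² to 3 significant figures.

μ = -0.26, τ = 127

The p-quantile of Normal(μ,σ) is μ + z_p·σ, with z_{0.19} = -0.8779 and z_{0.85} = 1.036.
Eliminate σ: μ = (z₂·x₁ − z₁·x₂)/(z₂ − z₁) = (1.036·-0.34 − (-0.8779)·-0.17)/1.914 = -0.26.
Then σ = (x₂ − x₁)/(z₂ − z₁) = (-0.17 − -0.34)/1.914 = 0.09.
Precision τ = 1/σ² = 1/0.0888² = 127.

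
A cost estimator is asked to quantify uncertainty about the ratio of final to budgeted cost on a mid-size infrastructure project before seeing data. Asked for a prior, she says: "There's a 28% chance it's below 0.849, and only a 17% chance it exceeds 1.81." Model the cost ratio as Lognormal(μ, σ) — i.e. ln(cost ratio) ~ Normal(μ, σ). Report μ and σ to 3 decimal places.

μ ≈ 0.123, σ ≈ 0.493

If T ~ Lognormal(μ,σ) then ln T ~ Normal(μ,σ), so the p-quantile of ln T is μ + z_p·σ.
ln(0.849) = -0.1637 and ln(1.81) = 0.5933; z_{0.28} = -0.5828, z_{0.83} = 0.9542.
σ = (0.5933 − -0.1637)/(0.9542 − (-0.5828)) = 0.493.
μ = -0.1637 − (-0.5828)·0.493 = 0.123.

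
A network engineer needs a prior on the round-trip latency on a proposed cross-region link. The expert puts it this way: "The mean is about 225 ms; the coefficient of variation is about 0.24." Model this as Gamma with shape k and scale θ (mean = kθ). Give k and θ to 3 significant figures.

k ≈ 17.4, θ ≈ 13

For Gamma(k, scale θ): mean = kθ, variance = kθ², so CV = 1/√k.
CV = 0.24, hence k = 1/CV² = 17.4.
Then θ = mean/k = 225/17.4 = 13.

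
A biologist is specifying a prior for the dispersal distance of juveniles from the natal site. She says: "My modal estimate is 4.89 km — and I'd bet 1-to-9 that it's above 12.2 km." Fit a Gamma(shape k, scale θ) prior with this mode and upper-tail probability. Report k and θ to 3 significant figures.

k ≈ 3.3, θ ≈ 2.13

Gamma(k,θ) with k>1 has mode (k−1)θ, so θ = 4.89/(k−1).
Need P(X < 12.2) = 0.9 with θ tied to k this way. Start at k = 2, θ = 4.89: P(X<12.2) ≈ 0.712.
Too low — raise k to concentrate. Iterating converges to k ≈ 3.3.
Then θ = 4.89/(3.3−1) ≈ 2.13.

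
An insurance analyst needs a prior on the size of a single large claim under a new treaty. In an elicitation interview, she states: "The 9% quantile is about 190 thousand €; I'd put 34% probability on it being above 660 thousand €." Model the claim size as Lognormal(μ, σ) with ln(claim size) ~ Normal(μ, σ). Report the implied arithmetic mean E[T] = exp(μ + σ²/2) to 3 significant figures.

If T ~ Lognormal(μ,σ) then ln T ~ Normal(μ,σ), so the p-quantile of ln T is μ + z_p·σ.
ln(190) = 5.247 and ln(660) = 6.492; z_{0.09} = -1.341, z_{0.66} = 0.4125.
σ = (6.492 − 5.247)/(0.4125 − (-1.341)) = 0.710.
μ = 5.247 − (-1.341)·0.710 = 6.199.
E[T] = exp(μ + σ²/2) = exp(6.199 + 0.2522) = 634 thousand €.

E[T] ≈ 634 thousand €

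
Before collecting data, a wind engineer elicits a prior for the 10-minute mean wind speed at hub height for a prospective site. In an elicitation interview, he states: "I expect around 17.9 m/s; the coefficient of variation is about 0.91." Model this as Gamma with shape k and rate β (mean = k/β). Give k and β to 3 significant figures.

k ≈ 1.21, β ≈ 0.0675

For Gamma(k, rate β): mean = k/β, variance = k/β², so CV = 1/√k.
CV = 0.91, hence k = 1/CV² = 1.21.
Then β = k/mean = 1.21/17.9 = 0.0675.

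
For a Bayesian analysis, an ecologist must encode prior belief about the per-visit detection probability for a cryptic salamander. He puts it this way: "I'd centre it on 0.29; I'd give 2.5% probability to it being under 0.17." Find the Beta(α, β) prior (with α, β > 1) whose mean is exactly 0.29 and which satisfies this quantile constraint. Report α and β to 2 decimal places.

α ≈ 13.40, β ≈ 32.82

With mean 0.29 fixed, write α = 0.29s, β = 0.71s where s = α+β.
Need P(θ < 0.17) = 0.025 under Beta(0.29s, 0.71s). Normal approximation: (q−m)/√(m(1−m)/s) ≈ z_{0.025} = -1.96, so s ≈ 0.29·0.71·(-1.96)²/(0.17−0.29)² = 54.9.
At s = 54.9: P(θ<0.17) ≈ 0.016. Adjusting to match 0.025 gives s ≈ 46.22.
So α = 0.29·46.22 ≈ 13.40, β = 0.71·46.22 ≈ 32.82.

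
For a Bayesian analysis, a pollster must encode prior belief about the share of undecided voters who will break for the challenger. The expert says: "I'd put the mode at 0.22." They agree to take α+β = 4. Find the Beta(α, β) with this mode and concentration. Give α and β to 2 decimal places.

α = 1.44, β = 2.56

For α,β > 1 the Beta mode is (α−1)/(α+β−2). With α+β = 4, the mode is (α−1)/2.
Set (α−1)/2 = 0.22 → α = 1 + 0.22·2 = 1.44.
β = 4 − α = 2.56.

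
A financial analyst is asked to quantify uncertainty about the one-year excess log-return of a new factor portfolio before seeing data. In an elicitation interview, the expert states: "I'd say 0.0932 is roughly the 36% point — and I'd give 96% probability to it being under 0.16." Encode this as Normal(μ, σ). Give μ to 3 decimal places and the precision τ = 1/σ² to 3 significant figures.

μ = 0.105, τ = 997

The p-quantile of Normal(μ,σ) is μ + z_p·σ, with z_{0.36} = -0.3585 and z_{0.96} = 1.751.
Eliminate σ: μ = (z₂·x₁ − z₁·x₂)/(z₂ − z₁) = (1.751·0.0932 − (-0.3585)·0.16)/2.109 = 0.105.
Then σ = (x₂ − x₁)/(z₂ − z₁) = (0.16 − 0.0932)/2.109 = 0.032.
Precision τ = 1/σ² = 1/0.03167² = 997.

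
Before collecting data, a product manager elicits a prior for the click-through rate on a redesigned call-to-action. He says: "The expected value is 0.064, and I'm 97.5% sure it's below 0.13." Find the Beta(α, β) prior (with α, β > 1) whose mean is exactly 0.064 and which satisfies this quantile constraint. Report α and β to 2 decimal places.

With mean 0.064 fixed, write α = 0.064s, β = 0.936s where s = α+β.
Need P(θ < 0.13) = 0.975 under Beta(0.064s, 0.936s). Normal approximation: (q−m)/√(m(1−m)/s) ≈ z_{0.975} = 1.96, so s ≈ 0.064·0.936·(1.96)²/(0.13−0.064)² = 52.8.
At s = 52.8: P(θ<0.13) ≈ 0.956. Adjusting to match 0.975 gives s ≈ 72.94.
So α = 0.064·72.94 ≈ 4.67, β = 0.936·72.94 ≈ 68.27.

α ≈ 4.67, β ≈ 68.27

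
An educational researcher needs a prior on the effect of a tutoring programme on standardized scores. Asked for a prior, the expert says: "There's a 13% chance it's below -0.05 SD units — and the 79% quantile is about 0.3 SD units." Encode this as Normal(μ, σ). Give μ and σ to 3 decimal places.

For Normal(μ,σ), the p-quantile is μ + z_p·σ. Here z_{0.13} = -1.126, z_{0.79} = 0.8064.
So -0.05 = μ − 1.126σ and 0.3 = μ + 0.8064σ.
Subtracting: σ = (0.3 − -0.05)/(0.8064 − (-1.126)) = 0.181.
Then μ = -0.05 − (-1.126)·0.181 = 0.154.

μ = 0.154, σ = 0.181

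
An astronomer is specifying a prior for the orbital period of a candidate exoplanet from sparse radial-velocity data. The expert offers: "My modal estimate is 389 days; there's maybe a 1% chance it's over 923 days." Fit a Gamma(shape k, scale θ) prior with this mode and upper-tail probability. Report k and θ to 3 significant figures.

k ≈ 7.36, θ ≈ 61.2

Gamma(k,θ) with k>1 has mode (k−1)θ, so θ = 389/(k−1).
Need P(X < 923) = 0.99 with θ tied to k this way. Start at k = 2, θ = 389: P(X<923) ≈ 0.686.
Too low — raise k to concentrate. Iterating converges to k ≈ 7.36.
Then θ = 389/(7.36−1) ≈ 61.2.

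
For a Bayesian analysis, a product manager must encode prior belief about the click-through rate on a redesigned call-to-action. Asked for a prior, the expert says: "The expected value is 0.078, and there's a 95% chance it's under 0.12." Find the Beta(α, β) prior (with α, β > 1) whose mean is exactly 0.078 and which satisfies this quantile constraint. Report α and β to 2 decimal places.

With mean 0.078 fixed, write α = 0.078s, β = 0.922s where s = α+β.
Need P(θ < 0.12) = 0.95 under Beta(0.078s, 0.922s). Normal approximation: (q−m)/√(m(1−m)/s) ≈ z_{0.95} = 1.64, so s ≈ 0.078·0.922·(1.64)²/(0.12−0.078)² = 110.3.
At s = 110.3: P(θ<0.12) ≈ 0.937. Adjusting to match 0.95 gives s ≈ 129.43.
So α = 0.078·129.43 ≈ 10.10, β = 0.922·129.43 ≈ 119.34.

α ≈ 10.10, β ≈ 119.34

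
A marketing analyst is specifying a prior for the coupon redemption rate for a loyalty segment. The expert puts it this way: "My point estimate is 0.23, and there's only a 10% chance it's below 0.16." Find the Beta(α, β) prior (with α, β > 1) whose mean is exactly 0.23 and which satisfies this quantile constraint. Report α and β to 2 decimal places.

With mean 0.23 fixed, write α = 0.23s, β = 0.77s where s = α+β.
Need P(θ < 0.16) = 0.1 under Beta(0.23s, 0.77s). Normal approximation: (q−m)/√(m(1−m)/s) ≈ z_{0.1} = -1.28, so s ≈ 0.23·0.77·(-1.28)²/(0.16−0.23)² = 59.4.
At s = 59.4: P(θ<0.16) ≈ 0.091. Adjusting to match 0.1 gives s ≈ 55.04.
So α = 0.23·55.04 ≈ 12.66, β = 0.77·55.04 ≈ 42.38.

α ≈ 12.66, β ≈ 42.38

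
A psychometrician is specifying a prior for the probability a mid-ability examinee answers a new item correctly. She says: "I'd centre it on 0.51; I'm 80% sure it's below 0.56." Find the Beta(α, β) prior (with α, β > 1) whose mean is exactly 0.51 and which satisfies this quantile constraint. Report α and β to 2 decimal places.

With mean 0.51 fixed, write α = 0.51s, β = 0.49s where s = α+β.
Need P(θ < 0.56) = 0.8 under Beta(0.51s, 0.49s). Normal approximation: (q−m)/√(m(1−m)/s) ≈ z_{0.8} = 0.842, so s ≈ 0.51·0.49·(0.842)²/(0.56−0.51)² = 70.8.
At s = 70.8: P(θ<0.56) ≈ 0.800. Adjusting to match 0.8 gives s ≈ 71.02.
So α = 0.51·71.02 ≈ 36.22, β = 0.49·71.02 ≈ 34.80.

α ≈ 36.22, β ≈ 34.80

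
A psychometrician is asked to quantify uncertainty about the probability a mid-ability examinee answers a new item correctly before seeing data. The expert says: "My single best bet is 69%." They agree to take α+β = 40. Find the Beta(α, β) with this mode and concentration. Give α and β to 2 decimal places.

For α,β > 1 the Beta mode is (α−1)/(α+β−2). With α+β = 40, the mode is (α−1)/38.
Set (α−1)/38 = 0.69 → α = 1 + 0.69·38 = 27.22.
β = 40 − α = 12.78.

α = 27.22, β = 12.78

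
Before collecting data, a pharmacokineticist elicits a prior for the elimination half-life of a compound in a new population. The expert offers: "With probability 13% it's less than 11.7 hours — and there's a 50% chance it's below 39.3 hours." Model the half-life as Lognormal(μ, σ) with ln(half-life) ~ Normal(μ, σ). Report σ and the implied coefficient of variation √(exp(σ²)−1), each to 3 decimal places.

σ ≈ 1.076, CV ≈ 1.477

If T ~ Lognormal(μ,σ) then ln T ~ Normal(μ,σ), so the p-quantile of ln T is μ + z_p·σ.
ln(11.7) = 2.46 and ln(39.3) = 3.671; z_{0.13} = -1.126, z_{0.5} = 0.
σ = (3.671 − 2.46)/(0 − (-1.126)) = 1.076.
μ = 2.46 − (-1.126)·1.076 = 3.671.
CV = √(exp(σ²)−1) = √(exp(1.1571)−1) = 1.477.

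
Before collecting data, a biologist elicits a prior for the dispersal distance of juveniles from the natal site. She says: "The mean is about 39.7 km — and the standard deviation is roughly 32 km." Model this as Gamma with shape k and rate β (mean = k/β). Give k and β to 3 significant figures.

k ≈ 1.54, β ≈ 0.0388

For Gamma(k, rate β): mean = k/β, variance = k/β², so CV = 1/√k.
CV = SD/mean = 32/39.7 = 0.806, hence k = 1/CV² = 1.54.
Then β = k/mean = 1.54/39.7 = 0.0388.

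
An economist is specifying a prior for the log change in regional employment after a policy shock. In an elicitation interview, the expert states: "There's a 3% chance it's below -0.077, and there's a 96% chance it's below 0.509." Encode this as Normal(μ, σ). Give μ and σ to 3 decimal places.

μ = 0.226, σ = 0.161

The p-quantile of Normal(μ,σ) is μ + z_p·σ, with z_{0.03} = -1.881 and z_{0.96} = 1.751.
Eliminate σ: μ = (z₂·x₁ − z₁·x₂)/(z₂ − z₁) = (1.751·-0.077 − (-1.881)·0.509)/3.631 = 0.226.
Then σ = (x₂ − x₁)/(z₂ − z₁) = (0.509 − -0.077)/3.631 = 0.161.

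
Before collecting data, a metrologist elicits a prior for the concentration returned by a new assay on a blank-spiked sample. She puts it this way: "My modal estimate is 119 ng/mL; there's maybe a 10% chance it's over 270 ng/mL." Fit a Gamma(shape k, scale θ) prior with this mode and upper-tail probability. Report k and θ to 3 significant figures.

Gamma(k,θ) with k>1 has mode (k−1)θ, so θ = 119/(k−1).
Need P(X < 270) = 0.9 with θ tied to k this way. Start at k = 2, θ = 119: P(X<270) ≈ 0.662.
Too low — raise k to concentrate. Iterating converges to k ≈ 3.87.
Then θ = 119/(3.87−1) ≈ 41.5.

k ≈ 3.87, θ ≈ 41.5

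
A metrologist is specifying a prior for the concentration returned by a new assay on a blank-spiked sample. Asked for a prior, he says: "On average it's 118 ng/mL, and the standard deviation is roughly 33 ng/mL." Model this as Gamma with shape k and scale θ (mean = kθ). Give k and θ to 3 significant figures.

For Gamma(k, scale θ): mean = kθ, variance = kθ², so CV = 1/√k.
CV = SD/mean = 33/118 = 0.2797, hence k = 1/CV² = 12.8.
Then θ = mean/k = 118/12.8 = 9.23.

k ≈ 12.8, θ ≈ 9.23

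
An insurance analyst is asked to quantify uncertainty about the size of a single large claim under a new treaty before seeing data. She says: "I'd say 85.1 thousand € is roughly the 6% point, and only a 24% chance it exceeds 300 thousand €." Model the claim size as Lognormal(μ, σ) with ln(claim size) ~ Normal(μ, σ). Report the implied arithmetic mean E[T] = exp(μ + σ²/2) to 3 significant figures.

If T ~ Lognormal(μ,σ) then ln T ~ Normal(μ,σ), so the p-quantile of ln T is μ + z_p·σ.
ln(85.1) = 4.444 and ln(300) = 5.704; z_{0.06} = -1.555, z_{0.76} = 0.7063.
σ = (5.704 − 4.444)/(0.7063 − (-1.555)) = 0.557.
μ = 4.444 − (-1.555)·0.557 = 5.310.
E[T] = exp(μ + σ²/2) = exp(5.310 + 0.1553) = 236 thousand €.

E[T] ≈ 236 thousand €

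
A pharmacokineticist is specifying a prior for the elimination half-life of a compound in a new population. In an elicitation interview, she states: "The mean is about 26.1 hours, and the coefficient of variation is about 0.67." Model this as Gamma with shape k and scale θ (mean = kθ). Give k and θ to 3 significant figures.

k ≈ 2.23, θ ≈ 11.7

For Gamma(k, scale θ): mean = kθ, variance = kθ², so CV = 1/√k.
CV = 0.67, hence k = 1/CV² = 2.23.
Then θ = mean/k = 26.1/2.23 = 11.7.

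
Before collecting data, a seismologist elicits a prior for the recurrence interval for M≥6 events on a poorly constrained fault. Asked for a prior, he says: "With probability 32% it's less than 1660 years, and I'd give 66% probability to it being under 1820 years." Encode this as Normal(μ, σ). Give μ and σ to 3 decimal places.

μ = 1745.021, σ = 181.785

The p-quantile of Normal(μ,σ) is μ + z_p·σ, with z_{0.32} = -0.4677 and z_{0.66} = 0.4125.
Eliminate σ: μ = (z₂·x₁ − z₁·x₂)/(z₂ − z₁) = (0.4125·1660 − (-0.4677)·1820)/0.8802 = 1745.021.
Then σ = (x₂ − x₁)/(z₂ − z₁) = (1820 − 1660)/0.8802 = 181.785.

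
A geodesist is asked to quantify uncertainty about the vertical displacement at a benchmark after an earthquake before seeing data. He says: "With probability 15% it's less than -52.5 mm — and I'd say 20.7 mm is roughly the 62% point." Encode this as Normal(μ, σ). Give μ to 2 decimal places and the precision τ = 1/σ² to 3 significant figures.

The p-quantile of Normal(μ,σ) is μ + z_p·σ, with z_{0.15} = -1.036 and z_{0.62} = 0.3055.
Eliminate σ: μ = (z₂·x₁ − z₁·x₂)/(z₂ − z₁) = (0.3055·-52.5 − (-1.036)·20.7)/1.342 = 4.04.
Then σ = (x₂ − x₁)/(z₂ − z₁) = (20.7 − -52.5)/1.342 = 54.55.
Precision τ = 1/σ² = 1/54.55² = 0.000336.

μ = 4.04, τ = 0.000336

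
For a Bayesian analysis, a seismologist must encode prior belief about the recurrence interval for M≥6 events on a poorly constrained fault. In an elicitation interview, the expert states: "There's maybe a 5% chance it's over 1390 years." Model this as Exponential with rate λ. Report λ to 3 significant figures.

P(T > 1390.0) = e^(−λ·1390.0) = 0.05, so λ = −ln(0.05)/1390.0 = 0.00216.

λ ≈ 0.00216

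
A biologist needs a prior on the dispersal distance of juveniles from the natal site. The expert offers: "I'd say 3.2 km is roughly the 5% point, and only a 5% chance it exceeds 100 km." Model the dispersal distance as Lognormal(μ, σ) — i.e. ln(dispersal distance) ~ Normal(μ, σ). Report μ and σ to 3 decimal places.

μ ≈ 2.884, σ ≈ 1.046

If T ~ Lognormal(μ,σ) then ln T ~ Normal(μ,σ), so the p-quantile of ln T is μ + z_p·σ.
ln(3.2) = 1.163 and ln(100) = 4.605; z_{0.05} = -1.645, z_{0.95} = 1.645.
σ = (4.605 − 1.163)/(1.645 − (-1.645)) = 1.046.
μ = 1.163 − (-1.645)·1.046 = 2.884.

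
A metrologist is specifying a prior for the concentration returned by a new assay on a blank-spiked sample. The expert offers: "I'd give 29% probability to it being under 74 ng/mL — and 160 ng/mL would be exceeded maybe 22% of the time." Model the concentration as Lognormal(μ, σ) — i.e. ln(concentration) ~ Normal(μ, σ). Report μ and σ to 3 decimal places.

μ ≈ 4.626, σ ≈ 0.582

If T ~ Lognormal(μ,σ) then ln T ~ Normal(μ,σ), so the p-quantile of ln T is μ + z_p·σ.
ln(74) = 4.304 and ln(160) = 5.075; z_{0.29} = -0.5534, z_{0.78} = 0.7722.
σ = (5.075 − 4.304)/(0.7722 − (-0.5534)) = 0.582.
μ = 4.304 − (-0.5534)·0.582 = 4.626.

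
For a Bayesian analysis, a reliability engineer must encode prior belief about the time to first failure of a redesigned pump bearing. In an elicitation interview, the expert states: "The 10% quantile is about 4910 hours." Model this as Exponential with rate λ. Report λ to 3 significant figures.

λ ≈ 2.15e-05

P(T < 4910.0) = 1 − e^(−λ·4910.0) = 0.1, so λ = −ln(1−0.1)/4910.0 = −ln(0.9)/4910.0 = 2.15e-05.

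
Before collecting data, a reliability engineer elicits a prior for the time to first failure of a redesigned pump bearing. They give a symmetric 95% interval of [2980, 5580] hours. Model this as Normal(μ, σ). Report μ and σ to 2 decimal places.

μ = 4280.00, σ = 663.28

A symmetric 95% interval runs μ ± z·σ with z = 1.96.
Half-width = 1300, so σ = 1300/1.96 = 663.28.
μ is the interval midpoint, 4280.00.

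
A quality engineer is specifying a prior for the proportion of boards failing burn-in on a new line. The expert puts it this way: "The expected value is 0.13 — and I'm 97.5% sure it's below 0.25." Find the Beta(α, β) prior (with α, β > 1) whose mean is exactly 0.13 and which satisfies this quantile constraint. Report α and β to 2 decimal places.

With mean 0.13 fixed, write α = 0.13s, β = 0.87s where s = α+β.
Need P(θ < 0.25) = 0.975 under Beta(0.13s, 0.87s). Normal approximation: (q−m)/√(m(1−m)/s) ≈ z_{0.975} = 1.96, so s ≈ 0.13·0.87·(1.96)²/(0.25−0.13)² = 30.2.
At s = 30.2: P(θ<0.25) ≈ 0.960. Adjusting to match 0.975 gives s ≈ 39.23.
So α = 0.13·39.23 ≈ 5.10, β = 0.87·39.23 ≈ 34.13.

α ≈ 5.10, β ≈ 34.13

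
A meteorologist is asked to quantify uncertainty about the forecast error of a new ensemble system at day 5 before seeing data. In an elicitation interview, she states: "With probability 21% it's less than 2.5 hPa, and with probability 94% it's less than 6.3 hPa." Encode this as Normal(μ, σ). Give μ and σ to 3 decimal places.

For Normal(μ,σ), the p-quantile is μ + z_p·σ. Here z_{0.21} = -0.8064, z_{0.94} = 1.555.
So 2.5 = μ − 0.8064σ and 6.3 = μ + 1.555σ.
Subtracting: σ = (6.3 − 2.5)/(1.555 − (-0.8064)) = 1.609.
Then μ = 2.5 − (-0.8064)·1.609 = 3.798.

μ = 3.798, σ = 1.609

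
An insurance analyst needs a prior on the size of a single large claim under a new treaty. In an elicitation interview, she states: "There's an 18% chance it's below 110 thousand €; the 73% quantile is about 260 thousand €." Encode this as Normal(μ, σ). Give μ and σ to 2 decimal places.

For Normal(μ,σ), the p-quantile is μ + z_p·σ. Here z_{0.18} = -0.9154, z_{0.73} = 0.6128.
So 110 = μ − 0.9154σ and 260 = μ + 0.6128σ.
Subtracting: σ = (260 − 110)/(0.6128 − (-0.9154)) = 98.16.
Then μ = 110 − (-0.9154)·98.16 = 199.85.

μ = 199.85, σ = 98.16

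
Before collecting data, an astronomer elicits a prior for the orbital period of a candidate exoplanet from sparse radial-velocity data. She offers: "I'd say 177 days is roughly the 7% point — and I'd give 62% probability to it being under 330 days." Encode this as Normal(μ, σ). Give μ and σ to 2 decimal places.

For Normal(μ,σ), the p-quantile is μ + z_p·σ. Here z_{0.07} = -1.476, z_{0.62} = 0.3055.
So 177 = μ − 1.476σ and 330 = μ + 0.3055σ.
Subtracting: σ = (330 − 177)/(0.3055 − (-1.476)) = 85.89.
Then μ = 177 − (-1.476)·85.89 = 303.76.

μ = 303.76, σ = 85.89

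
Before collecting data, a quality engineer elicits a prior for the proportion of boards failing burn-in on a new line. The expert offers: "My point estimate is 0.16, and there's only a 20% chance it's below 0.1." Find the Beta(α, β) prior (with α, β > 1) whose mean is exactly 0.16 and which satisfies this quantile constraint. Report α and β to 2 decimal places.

α ≈ 4.39, β ≈ 23.02

With mean 0.16 fixed, write α = 0.16s, β = 0.84s where s = α+β.
Need P(θ < 0.1) = 0.2 under Beta(0.16s, 0.84s). Normal approximation: (q−m)/√(m(1−m)/s) ≈ z_{0.2} = -0.842, so s ≈ 0.16·0.84·(-0.842)²/(0.1−0.16)² = 26.4.
At s = 26.4: P(θ<0.1) ≈ 0.206. Adjusting to match 0.2 gives s ≈ 27.41.
So α = 0.16·27.41 ≈ 4.39, β = 0.84·27.41 ≈ 23.02.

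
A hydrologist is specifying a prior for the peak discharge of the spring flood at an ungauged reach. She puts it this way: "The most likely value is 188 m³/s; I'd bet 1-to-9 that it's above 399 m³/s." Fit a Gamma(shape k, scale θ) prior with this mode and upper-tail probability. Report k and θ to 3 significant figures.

k ≈ 4.39, θ ≈ 55.4

Gamma(k,θ) with k>1 has mode (k−1)θ, so θ = 188/(k−1).
Need P(X < 399) = 0.9 with θ tied to k this way. Start at k = 2, θ = 188: P(X<399) ≈ 0.626.
Too low — raise k to concentrate. Iterating converges to k ≈ 4.39.
Then θ = 188/(4.39−1) ≈ 55.4.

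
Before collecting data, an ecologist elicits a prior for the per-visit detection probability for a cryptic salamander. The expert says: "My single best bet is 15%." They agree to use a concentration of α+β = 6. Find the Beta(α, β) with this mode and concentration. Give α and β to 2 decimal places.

For α,β > 1 the Beta mode is (α−1)/(α+β−2). With α+β = 6, the mode is (α−1)/4.
Set (α−1)/4 = 0.15 → α = 1 + 0.15·4 = 1.60.
β = 6 − α = 4.40.

α = 1.60, β = 4.40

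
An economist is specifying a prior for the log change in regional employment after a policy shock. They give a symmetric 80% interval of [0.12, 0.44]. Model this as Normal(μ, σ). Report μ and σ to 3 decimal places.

μ = 0.280, σ = 0.125

A symmetric 80% interval runs μ ± z·σ with z = 1.282.
Half-width = 0.16, so σ = 0.16/1.282 = 0.125.
μ is the interval midpoint, 0.280.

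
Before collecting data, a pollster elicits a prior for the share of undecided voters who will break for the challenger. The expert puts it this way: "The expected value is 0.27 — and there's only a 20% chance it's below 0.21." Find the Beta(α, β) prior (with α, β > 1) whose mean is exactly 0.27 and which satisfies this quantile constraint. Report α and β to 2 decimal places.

α ≈ 10.79, β ≈ 29.18

With mean 0.27 fixed, write α = 0.27s, β = 0.73s where s = α+β.
Need P(θ < 0.21) = 0.2 under Beta(0.27s, 0.73s). Normal approximation: (q−m)/√(m(1−m)/s) ≈ z_{0.2} = -0.842, so s ≈ 0.27·0.73·(-0.842)²/(0.21−0.27)² = 38.8.
At s = 38.8: P(θ<0.21) ≈ 0.204. Adjusting to match 0.2 gives s ≈ 39.97.
So α = 0.27·39.97 ≈ 10.79, β = 0.73·39.97 ≈ 29.18.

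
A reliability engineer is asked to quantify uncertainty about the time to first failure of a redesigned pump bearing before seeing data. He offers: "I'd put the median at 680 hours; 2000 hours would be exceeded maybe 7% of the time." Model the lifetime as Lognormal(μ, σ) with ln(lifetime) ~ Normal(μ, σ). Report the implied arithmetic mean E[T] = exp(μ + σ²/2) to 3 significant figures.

E[T] ≈ 888 hours

If T ~ Lognormal(μ,σ) then ln T ~ Normal(μ,σ), so the p-quantile of ln T is μ + z_p·σ.
ln(680) = 6.522 and ln(2000) = 7.601; z_{0.5} = 0, z_{0.93} = 1.476.
σ = (7.601 − 6.522)/(1.476 − (0)) = 0.731.
μ = 6.522 − (0)·0.731 = 6.522.
E[T] = exp(μ + σ²/2) = exp(6.522 + 0.2672) = 888 hours.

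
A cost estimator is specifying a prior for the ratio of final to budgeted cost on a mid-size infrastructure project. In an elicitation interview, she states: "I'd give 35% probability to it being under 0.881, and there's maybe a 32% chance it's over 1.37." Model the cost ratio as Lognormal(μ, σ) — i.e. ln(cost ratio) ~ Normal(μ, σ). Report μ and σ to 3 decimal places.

If T ~ Lognormal(μ,σ) then ln T ~ Normal(μ,σ), so the p-quantile of ln T is μ + z_p·σ.
ln(0.881) = -0.1267 and ln(1.37) = 0.3148; z_{0.35} = -0.3853, z_{0.68} = 0.4677.
σ = (0.3148 − -0.1267)/(0.4677 − (-0.3853)) = 0.518.
μ = -0.1267 − (-0.3853)·0.518 = 0.073.

μ ≈ 0.073, σ ≈ 0.518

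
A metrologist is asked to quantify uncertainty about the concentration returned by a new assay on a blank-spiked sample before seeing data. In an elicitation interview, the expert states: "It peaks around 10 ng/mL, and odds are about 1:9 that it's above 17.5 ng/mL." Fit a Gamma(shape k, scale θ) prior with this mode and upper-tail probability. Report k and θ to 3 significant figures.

Gamma(k,θ) with k>1 has mode (k−1)θ, so θ = 10/(k−1).
Need P(X < 17.5) = 0.9 with θ tied to k this way. Start at k = 2, θ = 10: P(X<17.5) ≈ 0.522.
Too low — raise k to concentrate. Iterating converges to k ≈ 7.06.
Then θ = 10/(7.06−1) ≈ 1.65.

k ≈ 7.06, θ ≈ 1.65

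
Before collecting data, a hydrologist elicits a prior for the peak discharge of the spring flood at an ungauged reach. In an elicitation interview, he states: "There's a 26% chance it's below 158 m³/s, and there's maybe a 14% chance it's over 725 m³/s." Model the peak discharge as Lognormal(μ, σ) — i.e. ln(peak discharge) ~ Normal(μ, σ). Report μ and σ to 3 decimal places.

If T ~ Lognormal(μ,σ) then ln T ~ Normal(μ,σ), so the p-quantile of ln T is μ + z_p·σ.
ln(158) = 5.063 and ln(725) = 6.586; z_{0.26} = -0.6433, z_{0.86} = 1.08.
σ = (6.586 − 5.063)/(1.08 − (-0.6433)) = 0.884.
μ = 5.063 − (-0.6433)·0.884 = 5.631.

μ ≈ 5.631, σ ≈ 0.884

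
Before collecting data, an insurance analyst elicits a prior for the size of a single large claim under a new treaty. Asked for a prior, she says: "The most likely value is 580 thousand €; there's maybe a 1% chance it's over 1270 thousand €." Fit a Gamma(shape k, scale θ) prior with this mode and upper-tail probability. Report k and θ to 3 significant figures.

Gamma(k,θ) with k>1 has mode (k−1)θ, so θ = 580/(k−1).
Need P(X < 1270) = 0.99 with θ tied to k this way. Start at k = 2, θ = 580: P(X<1270) ≈ 0.643.
Too low — raise k to concentrate. Iterating converges to k ≈ 8.86.
Then θ = 580/(8.86−1) ≈ 73.8.

k ≈ 8.86, θ ≈ 73.8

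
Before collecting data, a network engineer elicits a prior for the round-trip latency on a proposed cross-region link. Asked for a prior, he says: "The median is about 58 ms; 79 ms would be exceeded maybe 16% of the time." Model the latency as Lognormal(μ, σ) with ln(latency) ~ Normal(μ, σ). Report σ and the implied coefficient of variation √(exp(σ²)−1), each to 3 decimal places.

σ ≈ 0.311, CV ≈ 0.318

If T ~ Lognormal(μ,σ) then ln T ~ Normal(μ,σ), so the p-quantile of ln T is μ + z_p·σ.
ln(58) = 4.06 and ln(79) = 4.369; z_{0.5} = 0, z_{0.84} = 0.9945.
σ = (4.369 − 4.06)/(0.9945 − (0)) = 0.311.
μ = 4.06 − (0)·0.311 = 4.060.
CV = √(exp(σ²)−1) = √(exp(0.0966)−1) = 0.318.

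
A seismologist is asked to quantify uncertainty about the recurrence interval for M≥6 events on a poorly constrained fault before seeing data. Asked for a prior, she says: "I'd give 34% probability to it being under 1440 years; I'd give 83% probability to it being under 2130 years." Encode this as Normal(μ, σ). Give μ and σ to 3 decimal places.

μ = 1648.249, σ = 504.892

The p-quantile of Normal(μ,σ) is μ + z_p·σ, with z_{0.34} = -0.4125 and z_{0.83} = 0.9542.
Eliminate σ: μ = (z₂·x₁ − z₁·x₂)/(z₂ − z₁) = (0.9542·1440 − (-0.4125)·2130)/1.367 = 1648.249.
Then σ = (x₂ − x₁)/(z₂ − z₁) = (2130 − 1440)/1.367 = 504.892.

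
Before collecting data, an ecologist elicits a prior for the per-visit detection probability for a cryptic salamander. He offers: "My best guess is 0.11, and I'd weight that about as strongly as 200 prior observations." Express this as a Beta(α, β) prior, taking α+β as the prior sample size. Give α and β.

α = 22, β = 178

Under the effective-sample-size interpretation, Beta(α, β) has prior mean α/(α+β) and prior sample size α+β.
So α+β = 200 and α/(α+β) = 0.11, giving α = 0.11·200 = 22 and β = 200 − 22 = 178.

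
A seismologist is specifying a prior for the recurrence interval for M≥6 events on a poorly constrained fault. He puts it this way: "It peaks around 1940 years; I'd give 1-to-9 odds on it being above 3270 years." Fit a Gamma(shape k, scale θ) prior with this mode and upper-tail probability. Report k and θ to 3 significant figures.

Gamma(k,θ) with k>1 has mode (k−1)θ, so θ = 1940/(k−1).
Need P(X < 3270) = 0.9 with θ tied to k this way. Start at k = 2, θ = 1940: P(X<3270) ≈ 0.502.
Too low — raise k to concentrate. Iterating converges to k ≈ 7.94.
Then θ = 1940/(7.94−1) ≈ 280.

k ≈ 7.94, θ ≈ 280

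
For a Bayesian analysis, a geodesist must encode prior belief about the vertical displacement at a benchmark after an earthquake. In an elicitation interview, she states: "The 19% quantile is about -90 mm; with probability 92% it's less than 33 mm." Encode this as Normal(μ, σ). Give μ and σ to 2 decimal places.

μ = -42.70, σ = 53.88

The p-quantile of Normal(μ,σ) is μ + z_p·σ, with z_{0.19} = -0.8779 and z_{0.92} = 1.405.
Eliminate σ: μ = (z₂·x₁ − z₁·x₂)/(z₂ − z₁) = (1.405·-90 − (-0.8779)·33)/2.283 = -42.70.
Then σ = (x₂ − x₁)/(z₂ − z₁) = (33 − -90)/2.283 = 53.88.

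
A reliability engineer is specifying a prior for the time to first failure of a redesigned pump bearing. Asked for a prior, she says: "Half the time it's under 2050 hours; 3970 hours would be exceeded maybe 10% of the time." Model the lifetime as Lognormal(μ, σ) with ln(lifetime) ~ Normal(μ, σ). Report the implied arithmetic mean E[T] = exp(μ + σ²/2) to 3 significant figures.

If T ~ Lognormal(μ,σ) then ln T ~ Normal(μ,σ), so the p-quantile of ln T is μ + z_p·σ.
ln(2050) = 7.626 and ln(3970) = 8.287; z_{0.5} = 0, z_{0.9} = 1.282.
σ = (8.287 − 7.626)/(1.282 − (0)) = 0.516.
μ = 7.626 − (0)·0.516 = 7.626.
E[T] = exp(μ + σ²/2) = exp(7.626 + 0.1330) = 2340 hours.

E[T] ≈ 2340 hours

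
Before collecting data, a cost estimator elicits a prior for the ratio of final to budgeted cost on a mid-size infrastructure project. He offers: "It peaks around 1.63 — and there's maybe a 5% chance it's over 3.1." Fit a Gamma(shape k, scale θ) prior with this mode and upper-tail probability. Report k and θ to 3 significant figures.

Gamma(k,θ) with k>1 has mode (k−1)θ, so θ = 1.63/(k−1).
Need P(X < 3.1) = 0.95 with θ tied to k this way. Start at k = 2, θ = 1.63: P(X<3.1) ≈ 0.567.
Too low — raise k to concentrate. Iterating converges to k ≈ 7.73.
Then θ = 1.63/(7.73−1) ≈ 0.242.

k ≈ 7.73, θ ≈ 0.242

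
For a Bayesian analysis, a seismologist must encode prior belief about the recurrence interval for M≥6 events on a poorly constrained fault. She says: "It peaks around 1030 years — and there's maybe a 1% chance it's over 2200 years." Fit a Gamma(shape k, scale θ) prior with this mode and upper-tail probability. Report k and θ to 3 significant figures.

Gamma(k,θ) with k>1 has mode (k−1)θ, so θ = 1030/(k−1).
Need P(X < 2200) = 0.99 with θ tied to k this way. Start at k = 2, θ = 1030: P(X<2200) ≈ 0.630.
Too low — raise k to concentrate. Iterating converges to k ≈ 9.42.
Then θ = 1030/(9.42−1) ≈ 122.

k ≈ 9.42, θ ≈ 122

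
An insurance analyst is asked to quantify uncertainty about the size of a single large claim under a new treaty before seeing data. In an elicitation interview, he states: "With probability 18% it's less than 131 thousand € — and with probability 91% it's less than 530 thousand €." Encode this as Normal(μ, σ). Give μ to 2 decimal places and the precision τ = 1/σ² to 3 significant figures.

μ = 292.88, τ = 3.2e-05

The p-quantile of Normal(μ,σ) is μ + z_p·σ, with z_{0.18} = -0.9154 and z_{0.91} = 1.341.
Eliminate σ: μ = (z₂·x₁ − z₁·x₂)/(z₂ − z₁) = (1.341·131 − (-0.9154)·530)/2.256 = 292.88.
Then σ = (x₂ − x₁)/(z₂ − z₁) = (530 − 131)/2.256 = 176.85.
Precision τ = 1/σ² = 1/176.9² = 3.2e-05.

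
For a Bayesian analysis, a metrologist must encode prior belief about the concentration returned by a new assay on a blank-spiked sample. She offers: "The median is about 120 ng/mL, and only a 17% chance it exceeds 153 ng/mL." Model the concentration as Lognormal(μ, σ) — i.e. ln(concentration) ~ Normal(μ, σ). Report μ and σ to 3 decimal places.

μ ≈ 4.787, σ ≈ 0.255

If T ~ Lognormal(μ,σ) then ln T ~ Normal(μ,σ), so the p-quantile of ln T is μ + z_p·σ.
ln(120) = 4.787 and ln(153) = 5.03; z_{0.5} = 0, z_{0.83} = 0.9542.
σ = (5.03 − 4.787)/(0.9542 − (0)) = 0.255.
μ = 4.787 − (0)·0.255 = 4.787.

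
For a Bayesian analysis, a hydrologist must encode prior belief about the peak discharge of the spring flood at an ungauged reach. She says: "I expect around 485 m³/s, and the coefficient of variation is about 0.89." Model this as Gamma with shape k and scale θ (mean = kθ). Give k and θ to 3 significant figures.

For Gamma(k, scale θ): mean = kθ, variance = kθ², so CV = 1/√k.
CV = 0.89, hence k = 1/CV² = 1.26.
Then θ = mean/k = 485/1.26 = 384.

k ≈ 1.26, θ ≈ 384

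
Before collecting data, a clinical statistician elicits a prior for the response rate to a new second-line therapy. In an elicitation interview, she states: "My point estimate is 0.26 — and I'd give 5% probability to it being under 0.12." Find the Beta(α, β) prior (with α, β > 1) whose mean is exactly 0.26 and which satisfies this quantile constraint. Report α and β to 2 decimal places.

With mean 0.26 fixed, write α = 0.26s, β = 0.74s where s = α+β.
Need P(θ < 0.12) = 0.05 under Beta(0.26s, 0.74s). Normal approximation: (q−m)/√(m(1−m)/s) ≈ z_{0.05} = -1.64, so s ≈ 0.26·0.74·(-1.64)²/(0.12−0.26)² = 26.6.
At s = 26.6: P(θ<0.12) ≈ 0.030. Adjusting to match 0.05 gives s ≈ 20.97.
So α = 0.26·20.97 ≈ 5.45, β = 0.74·20.97 ≈ 15.52.

α ≈ 5.45, β ≈ 15.52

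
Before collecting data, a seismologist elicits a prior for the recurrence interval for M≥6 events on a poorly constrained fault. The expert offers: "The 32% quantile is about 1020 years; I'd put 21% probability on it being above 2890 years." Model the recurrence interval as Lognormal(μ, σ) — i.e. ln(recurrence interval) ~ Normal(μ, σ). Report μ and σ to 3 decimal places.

μ ≈ 7.310, σ ≈ 0.817

If T ~ Lognormal(μ,σ) then ln T ~ Normal(μ,σ), so the p-quantile of ln T is μ + z_p·σ.
ln(1020) = 6.928 and ln(2890) = 7.969; z_{0.32} = -0.4677, z_{0.79} = 0.8064.
σ = (7.969 − 6.928)/(0.8064 − (-0.4677)) = 0.817.
μ = 6.928 − (-0.4677)·0.817 = 7.310.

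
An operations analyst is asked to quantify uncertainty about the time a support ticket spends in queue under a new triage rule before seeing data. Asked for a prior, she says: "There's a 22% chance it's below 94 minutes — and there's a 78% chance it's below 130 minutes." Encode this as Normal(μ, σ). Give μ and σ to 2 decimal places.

For Normal(μ,σ), the p-quantile is μ + z_p·σ. Here z_{0.22} = -0.7722, z_{0.78} = 0.7722.
So 94 = μ − 0.7722σ and 130 = μ + 0.7722σ.
Subtracting: σ = (130 − 94)/(0.7722 − (-0.7722)) = 23.31.
Then μ = 94 − (-0.7722)·23.31 = 112.00.

μ = 112.00, σ = 23.31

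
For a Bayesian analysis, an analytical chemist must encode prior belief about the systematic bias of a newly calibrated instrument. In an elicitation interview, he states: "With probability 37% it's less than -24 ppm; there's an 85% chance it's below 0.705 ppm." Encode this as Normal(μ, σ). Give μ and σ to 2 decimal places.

μ = -18.01, σ = 18.06

For Normal(μ,σ), the p-quantile is μ + z_p·σ. Here z_{0.37} = -0.3319, z_{0.85} = 1.036.
So -24 = μ − 0.3319σ and 0.705 = μ + 1.036σ.
Subtracting: σ = (0.705 − -24)/(1.036 − (-0.3319)) = 18.06.
Then μ = -24 − (-0.3319)·18.06 = -18.01.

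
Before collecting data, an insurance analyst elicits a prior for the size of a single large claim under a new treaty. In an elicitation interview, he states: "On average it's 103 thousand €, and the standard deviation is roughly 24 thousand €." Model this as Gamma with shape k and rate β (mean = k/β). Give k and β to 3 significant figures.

k ≈ 18.4, β ≈ 0.179

For Gamma(k, rate β): mean = k/β, variance = k/β², so CV = 1/√k.
CV = SD/mean = 24/103 = 0.233, hence k = 1/CV² = 18.4.
Then β = k/mean = 18.4/103 = 0.179.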